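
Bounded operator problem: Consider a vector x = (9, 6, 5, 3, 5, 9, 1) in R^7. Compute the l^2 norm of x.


The l^2 norm = (sum |x_i|^2)^(1/2)
Sum of 2th powers = 81 + 36 + 25 + 9 + 25 + 81 + 1 = 258
||x||_2 = (258)^(1/2) = 16.0624

16.0624


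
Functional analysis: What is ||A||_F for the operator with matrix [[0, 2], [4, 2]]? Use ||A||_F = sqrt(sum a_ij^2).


||A||_F^2 = sum a_ij^2
= 0^2 + 2^2 + 4^2 + 2^2
= 0 + 4 + 16 + 4 = 24
||A||_F = sqrt(24) = 4.8990

4.8990


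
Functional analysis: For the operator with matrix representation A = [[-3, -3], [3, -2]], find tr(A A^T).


trace(A * A^T) = sum of squares of all entries
= (-3)^2 + (-3)^2 + 3^2 + (-2)^2
= 9 + 9 + 9 + 4
= 31

31


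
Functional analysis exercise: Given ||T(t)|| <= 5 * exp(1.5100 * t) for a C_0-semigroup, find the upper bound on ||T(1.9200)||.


||T(1.9200)|| <= 5 * exp(1.5100 * 1.9200)
= 5 * exp(2.8992)
= 5 * 18.1596
= 90.7981

90.7981


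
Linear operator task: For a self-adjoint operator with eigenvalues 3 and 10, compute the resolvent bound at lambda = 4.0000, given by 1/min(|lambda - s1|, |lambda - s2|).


dist(4.0000, {3, 10}) = min(|4.0000 - 3|, |4.0000 - 10|)
= min(1.0000, 6.0000) = 1.0000
Resolvent bound = 1/1.0000 = 1.0000

1.0000


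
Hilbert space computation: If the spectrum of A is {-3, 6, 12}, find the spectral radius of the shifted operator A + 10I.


Spectrum of A + 10I = {7, 16, 22}
Spectral radius = max |lambda| over the shifted spectrum
= max(7, 16, 22) = 22

22


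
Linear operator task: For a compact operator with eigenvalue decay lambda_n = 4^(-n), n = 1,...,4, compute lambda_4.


The eigenvalue formula gives lambda_4 = 1/4^4
= 1/256
= 0.0039

0.0039


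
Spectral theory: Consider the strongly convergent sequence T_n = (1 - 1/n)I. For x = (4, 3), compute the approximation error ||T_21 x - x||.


T_21 x - x = (1 - 1/21)x - x = -x/21
||x|| = sqrt(25) = 5.0000
||T_21 x - x|| = ||x||/21 = 5.0000/21 = 0.2381

0.2381


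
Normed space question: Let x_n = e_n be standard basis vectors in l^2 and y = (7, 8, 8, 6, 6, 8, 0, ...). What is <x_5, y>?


x_5 = e_5 is the standard basis vector with 1 in position 5.
<x_5, y> = y_5 = 6
As n -> infinity, <x_n, y> -> 0, confirming weak convergence of (x_n) to 0.

6


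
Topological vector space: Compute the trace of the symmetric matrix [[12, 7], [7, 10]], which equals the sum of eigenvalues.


For a self-adjoint (symmetric) matrix, the eigenvalues are real.
The sum of eigenvalues equals the trace of the matrix.
trace = 12 + 10 = 22

22


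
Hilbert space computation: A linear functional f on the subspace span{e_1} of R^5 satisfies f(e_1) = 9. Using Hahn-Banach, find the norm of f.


The norm of f is given by ||f|| = sup_{||x||=1} |f(x)|.
On span{e_1}, ||e_1|| = 1, so ||f|| = |f(e_1)| / ||e_1||
= |9| / 1 = 9.0000

9.0000


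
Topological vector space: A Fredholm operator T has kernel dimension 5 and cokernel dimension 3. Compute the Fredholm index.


The Fredholm index is defined as ind(T) = dim(ker T) - dim(coker T)
= 5 - 3
= 2

2


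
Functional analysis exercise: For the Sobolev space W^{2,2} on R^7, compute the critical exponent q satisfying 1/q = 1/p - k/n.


Using the Sobolev embedding formula: 1/q = 1/p - k/n
1/q = 1/2 - 2/7 = 3/14
q = 1/(3/14) = 14/3 = 4.6667

4.6667


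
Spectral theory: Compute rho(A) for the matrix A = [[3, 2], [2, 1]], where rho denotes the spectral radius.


For a 2x2 matrix, eigenvalues satisfy lambda^2 - (trace)*lambda + det = 0
trace = 3 + 1 = 4
det = 3*1 - 2*2 = -1
discriminant = 4^2 - 4*(-1) = 20
spectral radius = max |eigenvalue| = 4.2361

4.2361


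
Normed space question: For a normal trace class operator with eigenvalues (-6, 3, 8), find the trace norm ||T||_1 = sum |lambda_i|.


For a normal operator, singular values equal |eigenvalues|.
Trace norm = sum |lambda_i| = 6 + 3 + 8
= 17

17


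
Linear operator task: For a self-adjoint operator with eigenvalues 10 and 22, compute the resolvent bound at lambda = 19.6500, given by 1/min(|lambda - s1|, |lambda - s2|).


dist(19.6500, {10, 22}) = min(|19.6500 - 10|, |19.6500 - 22|)
= min(9.6500, 2.3500) = 2.3500
Resolvent bound = 1/2.3500 = 0.4255

0.4255


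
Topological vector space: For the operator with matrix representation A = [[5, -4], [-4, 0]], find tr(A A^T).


trace(A * A^T) = sum of squares of all entries
= 5^2 + (-4)^2 + (-4)^2 + 0^2
= 25 + 16 + 16 + 0
= 57

57


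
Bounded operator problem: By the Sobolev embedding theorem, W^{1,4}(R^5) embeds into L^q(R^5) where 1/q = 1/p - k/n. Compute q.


Using the Sobolev embedding formula: 1/q = 1/p - k/n
1/q = 1/4 - 1/5 = 1/20
q = 1/(1/20) = 20

20.0000


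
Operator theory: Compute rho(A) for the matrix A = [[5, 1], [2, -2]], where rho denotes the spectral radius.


For a 2x2 matrix, eigenvalues satisfy lambda^2 - (trace)*lambda + det = 0
trace = 5 + -2 = 3
det = 5*-2 - 1*2 = -12
discriminant = 3^2 - 4*(-12) = 57
spectral radius = max |eigenvalue| = 5.2749

5.2749


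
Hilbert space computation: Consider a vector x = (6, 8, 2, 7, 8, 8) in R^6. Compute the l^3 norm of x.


The l^3 norm = (sum |x_i|^3)^(1/3)
Sum of 3th powers = 216 + 512 + 8 + 343 + 512 + 512 = 2103
||x||_3 = (2103)^(1/3) = 12.8119

12.8119


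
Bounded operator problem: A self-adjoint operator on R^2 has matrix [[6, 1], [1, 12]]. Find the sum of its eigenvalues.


For a self-adjoint (symmetric) matrix, the eigenvalues are real.
The sum of eigenvalues equals the trace of the matrix.
trace = 6 + 12 = 18

18


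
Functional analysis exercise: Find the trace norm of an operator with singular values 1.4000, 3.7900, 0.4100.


The nuclear norm is the sum of all singular values.
||T||_1 = 1.4000 + 3.7900 + 0.4100
= 5.6000

5.6000


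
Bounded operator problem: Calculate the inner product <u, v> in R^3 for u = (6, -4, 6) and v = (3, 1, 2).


Computing the standard inner product <u, v> = sum u_i * v_i
= 6*3 + -4*1 + 6*2
= 18 + -4 + 12
= 26

26


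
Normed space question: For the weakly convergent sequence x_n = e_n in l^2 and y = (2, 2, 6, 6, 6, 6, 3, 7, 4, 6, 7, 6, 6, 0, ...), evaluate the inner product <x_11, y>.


x_11 = e_11 is the standard basis vector with 1 in position 11.
<x_11, y> = y_11 = 7
As n -> infinity, <x_n, y> -> 0, confirming weak convergence of (x_n) to 0.

7


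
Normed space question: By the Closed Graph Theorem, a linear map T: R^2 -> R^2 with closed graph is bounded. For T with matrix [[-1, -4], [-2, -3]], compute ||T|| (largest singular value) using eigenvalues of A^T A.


A^T A = [[5, 10], [10, 25]]
trace(A^T A) = 30, det(A^T A) = 25
discriminant = 30^2 - 4*25 = 800
Largest eigenvalue of A^T A = (trace + sqrt(disc))/2 = 29.1421
||T|| = sqrt(29.1421) = 5.3983

5.3983


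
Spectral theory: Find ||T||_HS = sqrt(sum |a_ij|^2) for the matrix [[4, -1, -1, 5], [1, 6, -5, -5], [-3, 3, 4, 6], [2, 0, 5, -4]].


The Hilbert-Schmidt norm is sqrt(sum of squares of all entries).
Sum of squares = 4^2 + (-1)^2 + (-1)^2 + 5^2 + 1^2 + 6^2 + (-5)^2 + (-5)^2 + (-3)^2 + 3^2 + 4^2 + 6^2 + 2^2 + 0^2 + 5^2 + (-4)^2
= 16 + 1 + 1 + 25 + 1 + 36 + 25 + 25 + 9 + 9 + 16 + 36 + 4 + 0 + 25 + 16 = 245
||T||_HS = sqrt(245) = 15.6525

15.6525


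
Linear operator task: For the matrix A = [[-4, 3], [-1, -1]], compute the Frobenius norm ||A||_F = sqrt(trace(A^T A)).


||A||_F^2 = sum a_ij^2
= (-4)^2 + 3^2 + (-1)^2 + (-1)^2
= 16 + 9 + 1 + 1 = 27
||A||_F = sqrt(27) = 5.1962

5.1962


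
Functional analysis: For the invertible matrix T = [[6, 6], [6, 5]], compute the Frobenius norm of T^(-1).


det(T) = 6*5 - 6*6 = -6
T^(-1) = (1/-6) * [[5, -6], [-6, 6]] = [[-0.8333, 1.0000], [1.0000, -1.0000]]
||T^(-1)||_F^2 = (-0.8333)^2 + 1.0000^2 + 1.0000^2 + (-1.0000)^2 = 3.6944
||T^(-1)||_F = sqrt(3.6944) = 1.9221

1.9221


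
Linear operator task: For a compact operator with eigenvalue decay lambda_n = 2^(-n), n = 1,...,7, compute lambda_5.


The eigenvalue formula gives lambda_5 = 1/2^5
= 1/32
= 0.0312

0.0312


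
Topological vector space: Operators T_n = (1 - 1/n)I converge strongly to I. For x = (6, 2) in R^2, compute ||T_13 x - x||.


T_13 x - x = (1 - 1/13)x - x = -x/13
||x|| = sqrt(40) = 6.3246
||T_13 x - x|| = ||x||/13 = 6.3246/13 = 0.4865

0.4865


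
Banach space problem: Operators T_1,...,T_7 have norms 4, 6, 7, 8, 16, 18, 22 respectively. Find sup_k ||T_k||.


By the Uniform Boundedness Principle, the supremum of norms is finite.
sup_k ||T_k|| = max(4, 6, 7, 8, 16, 18, 22) = 22

22


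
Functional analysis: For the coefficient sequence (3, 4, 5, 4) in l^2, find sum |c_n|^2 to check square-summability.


sum |c_n|^2 = 3^2 + 4^2 + 5^2 + 4^2
= 9 + 16 + 25 + 16
= 66

66


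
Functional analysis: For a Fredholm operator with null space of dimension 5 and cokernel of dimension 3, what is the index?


The Fredholm index is defined as ind(T) = dim(ker T) - dim(coker T)
= 5 - 3
= 2

2


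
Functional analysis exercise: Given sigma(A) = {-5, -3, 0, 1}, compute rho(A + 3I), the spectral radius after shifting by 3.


Spectrum of A + 3I = {-2, 0, 3, 4}
Spectral radius = max |lambda| over the shifted spectrum
= max(2, 0, 3, 4) = 4

4


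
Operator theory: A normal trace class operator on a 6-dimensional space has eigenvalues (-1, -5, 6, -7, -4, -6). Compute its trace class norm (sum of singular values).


For a normal operator, singular values equal |eigenvalues|.
Trace norm = sum |lambda_i| = 1 + 5 + 6 + 7 + 4 + 6
= 29

29


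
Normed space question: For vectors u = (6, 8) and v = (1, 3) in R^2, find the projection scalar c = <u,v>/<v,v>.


Computing <u,v> = 6*1 + 8*3 = 30
Computing <v,v> = 1^2 + 3^2 = 10
Projection coefficient = 30/10 = 3.0000

3.0000


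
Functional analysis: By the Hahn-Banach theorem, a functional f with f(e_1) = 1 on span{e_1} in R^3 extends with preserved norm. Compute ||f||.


The norm of f is given by ||f|| = sup_{||x||=1} |f(x)|.
On span{e_1}, ||e_1|| = 1, so ||f|| = |f(e_1)| / ||e_1||
= |1| / 1 = 1.0000

1.0000


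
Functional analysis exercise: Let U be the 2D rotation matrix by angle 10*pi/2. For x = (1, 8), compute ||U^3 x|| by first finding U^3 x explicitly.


U is a rotation by theta = 10*pi/2
U^3 = rotation by 3*theta = 30*pi/2 = 2*pi/2 (mod 2*pi)
cos(2*pi/2) = -1.0000, sin(2*pi/2) = 0.0000
U^3 x = (-1.0000 * 1 - 0.0000 * 8, 0.0000 * 1 + -1.0000 * 8)
= (-1.0000, -8.0000)
||U^3 x|| = sqrt((-1.0000)^2 + (-8.0000)^2) = sqrt(65.0000) = 8.0623

8.0623


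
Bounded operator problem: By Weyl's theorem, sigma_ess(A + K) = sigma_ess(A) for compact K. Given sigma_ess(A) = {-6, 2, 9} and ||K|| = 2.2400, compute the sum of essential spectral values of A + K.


By Weyl's theorem, the essential spectrum is invariant under compact perturbations.
sigma_ess(A + K) = sigma_ess(A) = {-6, 2, 9}
Sum = -6 + 2 + 9 = 5

5


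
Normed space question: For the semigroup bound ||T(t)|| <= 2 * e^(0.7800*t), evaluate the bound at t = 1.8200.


||T(1.8200)|| <= 2 * exp(0.7800 * 1.8200)
= 2 * exp(1.4196)
= 2 * 4.1355
= 8.2709

8.2709


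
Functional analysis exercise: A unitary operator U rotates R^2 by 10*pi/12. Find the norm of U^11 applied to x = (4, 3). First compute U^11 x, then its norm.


U is a rotation by theta = 10*pi/12
U^11 = rotation by 11*theta = 110*pi/12 = 14*pi/12 (mod 2*pi)
cos(14*pi/12) = -0.8660, sin(14*pi/12) = -0.5000
U^11 x = (-0.8660 * 4 - -0.5000 * 3, -0.5000 * 4 + -0.8660 * 3)
= (-1.9641, -4.5981)
||U^11 x|| = sqrt((-1.9641)^2 + (-4.5981)^2) = sqrt(25.0000) = 5.0000

5.0000


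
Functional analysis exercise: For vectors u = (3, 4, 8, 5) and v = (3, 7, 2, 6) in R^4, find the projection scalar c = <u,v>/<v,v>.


Computing <u,v> = 3*3 + 4*7 + 8*2 + 5*6 = 83
Computing <v,v> = 3^2 + 7^2 + 2^2 + 6^2 = 98
Projection coefficient = 83/98 = 0.8469

0.8469


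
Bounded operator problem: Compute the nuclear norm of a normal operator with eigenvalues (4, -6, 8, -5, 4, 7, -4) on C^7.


For a normal operator, singular values equal |eigenvalues|.
Trace norm = sum |lambda_i| = 4 + 6 + 8 + 5 + 4 + 7 + 4
= 38

38


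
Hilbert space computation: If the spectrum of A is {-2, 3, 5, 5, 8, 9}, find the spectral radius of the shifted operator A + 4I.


Spectrum of A + 4I = {2, 7, 9, 9, 12, 13}
Spectral radius = max |lambda| over the shifted spectrum
= max(2, 7, 9, 9, 12, 13) = 13

13


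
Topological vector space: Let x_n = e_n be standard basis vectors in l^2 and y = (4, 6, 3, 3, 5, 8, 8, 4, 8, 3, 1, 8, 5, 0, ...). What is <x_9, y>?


x_9 = e_9 is the standard basis vector with 1 in position 9.
<x_9, y> = y_9 = 8
As n -> infinity, <x_n, y> -> 0, confirming weak convergence of (x_n) to 0.

8


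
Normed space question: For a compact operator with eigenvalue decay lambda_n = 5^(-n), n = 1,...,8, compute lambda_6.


The eigenvalue formula gives lambda_6 = 1/5^6
= 1/15625
= 6.4000e-05

6.4000e-05


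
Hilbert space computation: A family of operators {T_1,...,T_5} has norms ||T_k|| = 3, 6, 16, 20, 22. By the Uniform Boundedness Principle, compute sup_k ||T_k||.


By the Uniform Boundedness Principle, the supremum of norms is finite.
sup_k ||T_k|| = max(3, 6, 16, 20, 22) = 22

22


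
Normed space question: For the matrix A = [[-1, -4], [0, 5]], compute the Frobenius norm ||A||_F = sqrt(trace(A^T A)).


||A||_F^2 = sum a_ij^2
= (-1)^2 + (-4)^2 + 0^2 + 5^2
= 1 + 16 + 0 + 25 = 42
||A||_F = sqrt(42) = 6.4807

6.4807


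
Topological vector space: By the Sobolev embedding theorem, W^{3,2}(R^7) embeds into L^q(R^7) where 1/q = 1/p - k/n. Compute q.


Using the Sobolev embedding formula: 1/q = 1/p - k/n
1/q = 1/2 - 3/7 = 1/14
q = 1/(1/14) = 14

14.0000


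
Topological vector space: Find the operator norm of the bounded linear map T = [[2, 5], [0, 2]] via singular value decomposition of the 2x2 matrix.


A^T A = [[4, 10], [10, 29]]
trace(A^T A) = 33, det(A^T A) = 16
discriminant = 33^2 - 4*16 = 1025
Largest eigenvalue of A^T A = (trace + sqrt(disc))/2 = 32.5078
||T|| = sqrt(32.5078) = 5.7016

5.7016


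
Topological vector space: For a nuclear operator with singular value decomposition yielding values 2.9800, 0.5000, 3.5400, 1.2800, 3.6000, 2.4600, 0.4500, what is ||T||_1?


The nuclear norm is the sum of all singular values.
||T||_1 = 2.9800 + 0.5000 + 3.5400 + 1.2800 + 3.6000 + 2.4600 + 0.4500
= 14.8100

14.8100


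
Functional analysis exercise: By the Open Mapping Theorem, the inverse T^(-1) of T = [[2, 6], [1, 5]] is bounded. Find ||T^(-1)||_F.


det(T) = 2*5 - 6*1 = 4
T^(-1) = (1/4) * [[5, -6], [-1, 2]] = [[1.2500, -1.5000], [-0.2500, 0.5000]]
||T^(-1)||_F^2 = 1.2500^2 + (-1.5000)^2 + (-0.2500)^2 + 0.5000^2 = 4.1250
||T^(-1)||_F = sqrt(4.1250) = 2.0310

2.0310


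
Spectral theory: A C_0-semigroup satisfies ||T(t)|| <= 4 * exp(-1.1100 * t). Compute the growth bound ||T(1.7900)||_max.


||T(1.7900)|| <= 4 * exp(-1.1100 * 1.7900)
= 4 * exp(-1.9869)
= 4 * 0.1371
= 0.5485

0.5485


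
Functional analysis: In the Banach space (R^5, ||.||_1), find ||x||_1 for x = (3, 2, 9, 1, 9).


The l^1 norm equals the sum of absolute values of all components.
||x||_1 = 3 + 2 + 9 + 1 + 9
= 24

24.0000


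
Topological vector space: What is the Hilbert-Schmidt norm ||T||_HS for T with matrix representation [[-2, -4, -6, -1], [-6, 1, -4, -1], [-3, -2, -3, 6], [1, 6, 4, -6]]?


The Hilbert-Schmidt norm is sqrt(sum of squares of all entries).
Sum of squares = (-2)^2 + (-4)^2 + (-6)^2 + (-1)^2 + (-6)^2 + 1^2 + (-4)^2 + (-1)^2 + (-3)^2 + (-2)^2 + (-3)^2 + 6^2 + 1^2 + 6^2 + 4^2 + (-6)^2
= 4 + 16 + 36 + 1 + 36 + 1 + 16 + 1 + 9 + 4 + 9 + 36 + 1 + 36 + 16 + 36 = 258
||T||_HS = sqrt(258) = 16.0624

16.0624


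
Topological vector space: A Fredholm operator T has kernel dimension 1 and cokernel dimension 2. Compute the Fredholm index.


The Fredholm index is defined as ind(T) = dim(ker T) - dim(coker T)
= 1 - 2
= -1

-1


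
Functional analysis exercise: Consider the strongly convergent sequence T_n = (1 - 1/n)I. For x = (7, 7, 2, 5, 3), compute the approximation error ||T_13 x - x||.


T_13 x - x = (1 - 1/13)x - x = -x/13
||x|| = sqrt(136) = 11.6619
||T_13 x - x|| = ||x||/13 = 11.6619/13 = 0.8971

0.8971


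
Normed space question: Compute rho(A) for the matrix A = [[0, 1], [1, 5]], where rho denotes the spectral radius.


For a 2x2 matrix, eigenvalues satisfy lambda^2 - (trace)*lambda + det = 0
trace = 0 + 5 = 5
det = 0*5 - 1*1 = -1
discriminant = 5^2 - 4*(-1) = 29
spectral radius = max |eigenvalue| = 5.1926

5.1926


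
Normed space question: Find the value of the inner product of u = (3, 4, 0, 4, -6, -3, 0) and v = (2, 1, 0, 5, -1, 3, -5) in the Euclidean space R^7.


Computing the standard inner product <u, v> = sum u_i * v_i
= 3*2 + 4*1 + 0*0 + 4*5 + -6*-1 + -3*3 + 0*-5
= 6 + 4 + 0 + 20 + 6 + -9 + 0
= 27

27


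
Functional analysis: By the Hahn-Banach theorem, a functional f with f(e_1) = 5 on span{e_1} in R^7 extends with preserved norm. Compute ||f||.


The norm of f is given by ||f|| = sup_{||x||=1} |f(x)|.
On span{e_1}, ||e_1|| = 1, so ||f|| = |f(e_1)| / ||e_1||
= |5| / 1 = 5.0000

5.0000


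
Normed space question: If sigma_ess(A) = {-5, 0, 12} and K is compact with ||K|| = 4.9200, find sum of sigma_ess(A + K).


By Weyl's theorem, the essential spectrum is invariant under compact perturbations.
sigma_ess(A + K) = sigma_ess(A) = {-5, 0, 12}
Sum = -5 + 0 + 12 = 7

7


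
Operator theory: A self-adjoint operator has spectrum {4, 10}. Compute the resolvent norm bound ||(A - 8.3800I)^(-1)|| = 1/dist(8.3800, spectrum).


dist(8.3800, {4, 10}) = min(|8.3800 - 4|, |8.3800 - 10|)
= min(4.3800, 1.6200) = 1.6200
Resolvent bound = 1/1.6200 = 0.6173

0.6173


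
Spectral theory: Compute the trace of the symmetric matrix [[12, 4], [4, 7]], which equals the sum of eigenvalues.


For a self-adjoint (symmetric) matrix, the eigenvalues are real.
The sum of eigenvalues equals the trace of the matrix.
trace = 12 + 7 = 19

19


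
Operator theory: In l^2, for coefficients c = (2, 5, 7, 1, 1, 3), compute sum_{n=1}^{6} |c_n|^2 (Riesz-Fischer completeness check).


sum |c_n|^2 = 2^2 + 5^2 + 7^2 + 1^2 + 1^2 + 3^2
= 4 + 25 + 49 + 1 + 1 + 9
= 89

89


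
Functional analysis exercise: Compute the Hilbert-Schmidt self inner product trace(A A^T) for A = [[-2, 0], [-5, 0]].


trace(A * A^T) = sum of squares of all entries
= (-2)^2 + 0^2 + (-5)^2 + 0^2
= 4 + 0 + 25 + 0
= 29

29


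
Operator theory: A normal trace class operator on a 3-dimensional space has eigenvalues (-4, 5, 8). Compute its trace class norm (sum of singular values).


For a normal operator, singular values equal |eigenvalues|.
Trace norm = sum |lambda_i| = 4 + 5 + 8
= 17

17


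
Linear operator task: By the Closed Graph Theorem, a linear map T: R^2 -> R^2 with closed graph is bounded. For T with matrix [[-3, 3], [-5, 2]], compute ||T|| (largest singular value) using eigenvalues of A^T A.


A^T A = [[34, -19], [-19, 13]]
trace(A^T A) = 47, det(A^T A) = 81
discriminant = 47^2 - 4*81 = 1885
Largest eigenvalue of A^T A = (trace + sqrt(disc))/2 = 45.2083
||T|| = sqrt(45.2083) = 6.7237

6.7237


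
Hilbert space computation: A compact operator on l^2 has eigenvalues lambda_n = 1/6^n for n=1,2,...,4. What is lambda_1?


The eigenvalue formula gives lambda_1 = 1/6^1
= 1/6
= 0.1667

0.1667


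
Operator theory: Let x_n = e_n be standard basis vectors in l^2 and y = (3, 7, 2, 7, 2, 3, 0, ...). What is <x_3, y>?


x_3 = e_3 is the standard basis vector with 1 in position 3.
<x_3, y> = y_3 = 2
As n -> infinity, <x_n, y> -> 0, confirming weak convergence of (x_n) to 0.

2


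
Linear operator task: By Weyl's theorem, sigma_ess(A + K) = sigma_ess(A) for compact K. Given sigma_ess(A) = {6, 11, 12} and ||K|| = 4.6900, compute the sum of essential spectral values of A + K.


By Weyl's theorem, the essential spectrum is invariant under compact perturbations.
sigma_ess(A + K) = sigma_ess(A) = {6, 11, 12}
Sum = 6 + 11 + 12 = 29

29


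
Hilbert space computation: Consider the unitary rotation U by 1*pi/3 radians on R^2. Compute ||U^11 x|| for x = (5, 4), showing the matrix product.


U is a rotation by theta = 1*pi/3
U^11 = rotation by 11*theta = 11*pi/3 = 5*pi/3 (mod 2*pi)
cos(5*pi/3) = 0.5000, sin(5*pi/3) = -0.8660
U^11 x = (0.5000 * 5 - -0.8660 * 4, -0.8660 * 5 + 0.5000 * 4)
= (5.9641, -2.3301)
||U^11 x|| = sqrt(5.9641^2 + (-2.3301)^2) = sqrt(41.0000) = 6.4031

6.4031


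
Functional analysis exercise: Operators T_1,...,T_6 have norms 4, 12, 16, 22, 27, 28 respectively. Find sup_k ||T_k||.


By the Uniform Boundedness Principle, the supremum of norms is finite.
sup_k ||T_k|| = max(4, 12, 16, 22, 27, 28) = 28

28


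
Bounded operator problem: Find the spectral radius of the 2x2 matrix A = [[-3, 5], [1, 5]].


For a 2x2 matrix, eigenvalues satisfy lambda^2 - (trace)*lambda + det = 0
trace = -3 + 5 = 2
det = -3*5 - 5*1 = -20
discriminant = 2^2 - 4*(-20) = 84
spectral radius = max |eigenvalue| = 5.5826

5.5826


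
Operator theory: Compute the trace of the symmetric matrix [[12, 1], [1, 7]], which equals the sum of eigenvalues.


For a self-adjoint (symmetric) matrix, the eigenvalues are real.
The sum of eigenvalues equals the trace of the matrix.
trace = 12 + 7 = 19

19


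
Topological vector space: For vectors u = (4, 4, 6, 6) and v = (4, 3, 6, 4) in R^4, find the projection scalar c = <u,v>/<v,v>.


Computing <u,v> = 4*4 + 4*3 + 6*6 + 6*4 = 88
Computing <v,v> = 4^2 + 3^2 + 6^2 + 4^2 = 77
Projection coefficient = 88/77 = 1.1429

1.1429


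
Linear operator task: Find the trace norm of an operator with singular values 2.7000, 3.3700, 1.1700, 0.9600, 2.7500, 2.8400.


The nuclear norm is the sum of all singular values.
||T||_1 = 2.7000 + 3.3700 + 1.1700 + 0.9600 + 2.7500 + 2.8400
= 13.7900

13.7900


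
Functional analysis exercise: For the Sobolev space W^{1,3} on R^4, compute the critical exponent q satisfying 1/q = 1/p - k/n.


Using the Sobolev embedding formula: 1/q = 1/p - k/n
1/q = 1/3 - 1/4 = 1/12
q = 1/(1/12) = 12

12.0000


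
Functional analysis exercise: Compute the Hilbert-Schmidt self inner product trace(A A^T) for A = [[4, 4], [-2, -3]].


trace(A * A^T) = sum of squares of all entries
= 4^2 + 4^2 + (-2)^2 + (-3)^2
= 16 + 16 + 4 + 9
= 45

45


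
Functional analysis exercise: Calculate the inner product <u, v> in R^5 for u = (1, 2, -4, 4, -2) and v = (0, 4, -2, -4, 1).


Computing the standard inner product <u, v> = sum u_i * v_i
= 1*0 + 2*4 + -4*-2 + 4*-4 + -2*1
= 0 + 8 + 8 + -16 + -2
= -2

-2


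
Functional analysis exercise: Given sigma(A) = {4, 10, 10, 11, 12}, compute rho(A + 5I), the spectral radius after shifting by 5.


Spectrum of A + 5I = {9, 15, 15, 16, 17}
Spectral radius = max |lambda| over the shifted spectrum
= max(9, 15, 15, 16, 17) = 17

17


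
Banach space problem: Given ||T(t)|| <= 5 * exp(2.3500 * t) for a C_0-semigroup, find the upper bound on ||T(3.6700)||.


||T(3.6700)|| <= 5 * exp(2.3500 * 3.6700)
= 5 * exp(8.6245)
= 5 * 5566.3788
= 27831.8941

27831.8941


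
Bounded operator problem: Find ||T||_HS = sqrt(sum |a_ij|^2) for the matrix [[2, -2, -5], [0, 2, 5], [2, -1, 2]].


The Hilbert-Schmidt norm is sqrt(sum of squares of all entries).
Sum of squares = 2^2 + (-2)^2 + (-5)^2 + 0^2 + 2^2 + 5^2 + 2^2 + (-1)^2 + 2^2
= 4 + 4 + 25 + 0 + 4 + 25 + 4 + 1 + 4 = 71
||T||_HS = sqrt(71) = 8.4261

8.4261


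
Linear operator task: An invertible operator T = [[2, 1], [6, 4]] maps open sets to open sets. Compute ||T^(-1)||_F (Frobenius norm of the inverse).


det(T) = 2*4 - 1*6 = 2
T^(-1) = (1/2) * [[4, -1], [-6, 2]] = [[2.0000, -0.5000], [-3.0000, 1.0000]]
||T^(-1)||_F^2 = 2.0000^2 + (-0.5000)^2 + (-3.0000)^2 + 1.0000^2 = 14.2500
||T^(-1)||_F = sqrt(14.2500) = 3.7749

3.7749


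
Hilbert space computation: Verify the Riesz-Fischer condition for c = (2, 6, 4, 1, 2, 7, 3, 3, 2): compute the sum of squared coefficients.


sum |c_n|^2 = 2^2 + 6^2 + 4^2 + 1^2 + 2^2 + 7^2 + 3^2 + 3^2 + 2^2
= 4 + 36 + 16 + 1 + 4 + 49 + 9 + 9 + 4
= 132

132


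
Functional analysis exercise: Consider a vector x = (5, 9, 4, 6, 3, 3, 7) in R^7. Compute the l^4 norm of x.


The l^4 norm = (sum |x_i|^4)^(1/4)
Sum of 4th powers = 625 + 6561 + 256 + 1296 + 81 + 81 + 2401 = 11301
||x||_4 = (11301)^(1/4) = 10.3105

10.3105


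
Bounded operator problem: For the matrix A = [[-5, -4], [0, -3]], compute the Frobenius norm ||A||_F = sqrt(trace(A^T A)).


||A||_F^2 = sum a_ij^2
= (-5)^2 + (-4)^2 + 0^2 + (-3)^2
= 25 + 16 + 0 + 9 = 50
||A||_F = sqrt(50) = 7.0711

7.0711


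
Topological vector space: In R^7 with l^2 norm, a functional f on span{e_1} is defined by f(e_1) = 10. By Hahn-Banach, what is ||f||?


The norm of f is given by ||f|| = sup_{||x||=1} |f(x)|.
On span{e_1}, ||e_1|| = 1, so ||f|| = |f(e_1)| / ||e_1||
= |10| / 1 = 10.0000

10.0000


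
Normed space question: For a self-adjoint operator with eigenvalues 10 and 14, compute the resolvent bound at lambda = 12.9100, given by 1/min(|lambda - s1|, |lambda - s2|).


dist(12.9100, {10, 14}) = min(|12.9100 - 10|, |12.9100 - 14|)
= min(2.9100, 1.0900) = 1.0900
Resolvent bound = 1/1.0900 = 0.9174

0.9174


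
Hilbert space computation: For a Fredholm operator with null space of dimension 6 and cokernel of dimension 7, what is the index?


The Fredholm index is defined as ind(T) = dim(ker T) - dim(coker T)
= 6 - 7
= -1

-1


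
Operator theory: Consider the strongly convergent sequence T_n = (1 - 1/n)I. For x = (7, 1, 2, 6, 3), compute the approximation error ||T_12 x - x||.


T_12 x - x = (1 - 1/12)x - x = -x/12
||x|| = sqrt(99) = 9.9499
||T_12 x - x|| = ||x||/12 = 9.9499/12 = 0.8292

0.8292


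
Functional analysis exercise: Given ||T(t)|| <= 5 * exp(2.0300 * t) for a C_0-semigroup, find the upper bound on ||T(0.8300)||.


||T(0.8300)|| <= 5 * exp(2.0300 * 0.8300)
= 5 * exp(1.6849)
= 5 * 5.3919
= 26.9596

26.9596


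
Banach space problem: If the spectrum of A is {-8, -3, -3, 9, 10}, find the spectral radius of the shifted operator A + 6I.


Spectrum of A + 6I = {-2, 3, 3, 15, 16}
Spectral radius = max |lambda| over the shifted spectrum
= max(2, 3, 3, 15, 16) = 16

16


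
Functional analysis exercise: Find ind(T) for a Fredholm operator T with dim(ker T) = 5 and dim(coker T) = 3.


The Fredholm index is defined as ind(T) = dim(ker T) - dim(coker T)
= 5 - 3
= 2

2


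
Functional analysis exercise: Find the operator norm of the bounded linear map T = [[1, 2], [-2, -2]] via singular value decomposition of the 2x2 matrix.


A^T A = [[5, 6], [6, 8]]
trace(A^T A) = 13, det(A^T A) = 4
discriminant = 13^2 - 4*4 = 153
Largest eigenvalue of A^T A = (trace + sqrt(disc))/2 = 12.6847
||T|| = sqrt(12.6847) = 3.5616

3.5616


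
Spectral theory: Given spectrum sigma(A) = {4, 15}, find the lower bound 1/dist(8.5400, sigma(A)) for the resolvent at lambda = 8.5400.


dist(8.5400, {4, 15}) = min(|8.5400 - 4|, |8.5400 - 15|)
= min(4.5400, 6.4600) = 4.5400
Resolvent bound = 1/4.5400 = 0.2203

0.2203


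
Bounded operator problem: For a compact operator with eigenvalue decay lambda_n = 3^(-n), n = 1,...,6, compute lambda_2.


The eigenvalue formula gives lambda_2 = 1/3^2
= 1/9
= 0.1111

0.1111


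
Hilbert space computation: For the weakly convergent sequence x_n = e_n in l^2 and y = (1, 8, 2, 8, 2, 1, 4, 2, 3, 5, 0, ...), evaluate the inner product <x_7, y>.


x_7 = e_7 is the standard basis vector with 1 in position 7.
<x_7, y> = y_7 = 4
As n -> infinity, <x_n, y> -> 0, confirming weak convergence of (x_n) to 0.

4


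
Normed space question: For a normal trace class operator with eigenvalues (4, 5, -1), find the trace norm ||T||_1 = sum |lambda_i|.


For a normal operator, singular values equal |eigenvalues|.
Trace norm = sum |lambda_i| = 4 + 5 + 1
= 10

10


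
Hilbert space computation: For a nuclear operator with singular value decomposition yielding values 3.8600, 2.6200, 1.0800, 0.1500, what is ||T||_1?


The nuclear norm is the sum of all singular values.
||T||_1 = 3.8600 + 2.6200 + 1.0800 + 0.1500
= 7.7100

7.7100


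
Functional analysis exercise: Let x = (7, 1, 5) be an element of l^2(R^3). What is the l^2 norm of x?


The l^2 norm = (sum |x_i|^2)^(1/2)
Sum of 2th powers = 49 + 1 + 25 = 75
||x||_2 = (75)^(1/2) = 8.6603

8.6603


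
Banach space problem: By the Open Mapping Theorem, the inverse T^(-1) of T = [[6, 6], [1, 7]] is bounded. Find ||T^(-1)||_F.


det(T) = 6*7 - 6*1 = 36
T^(-1) = (1/36) * [[7, -6], [-1, 6]] = [[0.1944, -0.1667], [-0.0278, 0.1667]]
||T^(-1)||_F^2 = 0.1944^2 + (-0.1667)^2 + (-0.0278)^2 + 0.1667^2 = 0.0941
||T^(-1)||_F = sqrt(0.0941) = 0.3068

0.3068


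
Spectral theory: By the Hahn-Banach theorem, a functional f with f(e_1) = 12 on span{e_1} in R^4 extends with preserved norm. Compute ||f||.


The norm of f is given by ||f|| = sup_{||x||=1} |f(x)|.
On span{e_1}, ||e_1|| = 1, so ||f|| = |f(e_1)| / ||e_1||
= |12| / 1 = 12.0000

12.0000


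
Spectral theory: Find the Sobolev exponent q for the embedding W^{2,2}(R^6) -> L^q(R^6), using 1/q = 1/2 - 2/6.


Using the Sobolev embedding formula: 1/q = 1/p - k/n
1/q = 1/2 - 2/6 = 1/6
q = 1/(1/6) = 6

6.0000


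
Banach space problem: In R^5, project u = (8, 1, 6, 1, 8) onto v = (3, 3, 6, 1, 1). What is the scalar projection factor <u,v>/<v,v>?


Computing <u,v> = 8*3 + 1*3 + 6*6 + 1*1 + 8*1 = 72
Computing <v,v> = 3^2 + 3^2 + 6^2 + 1^2 + 1^2 = 56
Projection coefficient = 72/56 = 1.2857

1.2857


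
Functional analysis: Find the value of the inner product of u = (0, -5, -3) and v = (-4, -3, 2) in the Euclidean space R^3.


Computing the standard inner product <u, v> = sum u_i * v_i
= 0*-4 + -5*-3 + -3*2
= 0 + 15 + -6
= 9

9


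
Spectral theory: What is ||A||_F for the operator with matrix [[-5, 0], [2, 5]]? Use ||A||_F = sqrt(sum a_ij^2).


||A||_F^2 = sum a_ij^2
= (-5)^2 + 0^2 + 2^2 + 5^2
= 25 + 0 + 4 + 25 = 54
||A||_F = sqrt(54) = 7.3485

7.3485


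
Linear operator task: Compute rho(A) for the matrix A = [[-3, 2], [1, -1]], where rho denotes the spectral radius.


For a 2x2 matrix, eigenvalues satisfy lambda^2 - (trace)*lambda + det = 0
trace = -3 + -1 = -4
det = -3*-1 - 2*1 = 1
discriminant = (-4)^2 - 4*(1) = 12
spectral radius = max |eigenvalue| = 3.7321

3.7321


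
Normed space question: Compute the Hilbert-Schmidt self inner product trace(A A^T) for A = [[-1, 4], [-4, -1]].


trace(A * A^T) = sum of squares of all entries
= (-1)^2 + 4^2 + (-4)^2 + (-1)^2
= 1 + 16 + 16 + 1
= 34

34


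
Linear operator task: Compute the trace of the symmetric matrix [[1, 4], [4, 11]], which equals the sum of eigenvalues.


For a self-adjoint (symmetric) matrix, the eigenvalues are real.
The sum of eigenvalues equals the trace of the matrix.
trace = 1 + 11 = 12

12


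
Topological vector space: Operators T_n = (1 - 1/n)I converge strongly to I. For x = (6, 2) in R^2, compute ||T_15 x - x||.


T_15 x - x = (1 - 1/15)x - x = -x/15
||x|| = sqrt(40) = 6.3246
||T_15 x - x|| = ||x||/15 = 6.3246/15 = 0.4216

0.4216


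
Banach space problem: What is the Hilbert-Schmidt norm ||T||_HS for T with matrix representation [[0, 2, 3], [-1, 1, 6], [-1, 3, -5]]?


The Hilbert-Schmidt norm is sqrt(sum of squares of all entries).
Sum of squares = 0^2 + 2^2 + 3^2 + (-1)^2 + 1^2 + 6^2 + (-1)^2 + 3^2 + (-5)^2
= 0 + 4 + 9 + 1 + 1 + 36 + 1 + 9 + 25 = 86
||T||_HS = sqrt(86) = 9.2736

9.2736


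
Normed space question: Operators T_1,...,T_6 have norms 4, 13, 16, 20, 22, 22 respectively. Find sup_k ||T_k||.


By the Uniform Boundedness Principle, the supremum of norms is finite.
sup_k ||T_k|| = max(4, 13, 16, 20, 22, 22) = 22

22


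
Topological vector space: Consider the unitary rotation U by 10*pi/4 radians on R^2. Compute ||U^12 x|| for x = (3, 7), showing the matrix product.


U is a rotation by theta = 10*pi/4
U^12 = rotation by 12*theta = 120*pi/4 = 0*pi/4 (mod 2*pi)
cos(0*pi/4) = 1.0000, sin(0*pi/4) = 0.0000
U^12 x = (1.0000 * 3 - 0.0000 * 7, 0.0000 * 3 + 1.0000 * 7)
= (3.0000, 7.0000)
||U^12 x|| = sqrt(3.0000^2 + 7.0000^2) = sqrt(58.0000) = 7.6158

7.6158


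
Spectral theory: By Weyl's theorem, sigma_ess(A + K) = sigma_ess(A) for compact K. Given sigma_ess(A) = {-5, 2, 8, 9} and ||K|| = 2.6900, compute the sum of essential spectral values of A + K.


By Weyl's theorem, the essential spectrum is invariant under compact perturbations.
sigma_ess(A + K) = sigma_ess(A) = {-5, 2, 8, 9}
Sum = -5 + 2 + 8 + 9 = 14

14


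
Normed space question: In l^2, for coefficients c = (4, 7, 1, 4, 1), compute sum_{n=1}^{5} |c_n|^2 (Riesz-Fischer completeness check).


sum |c_n|^2 = 4^2 + 7^2 + 1^2 + 4^2 + 1^2
= 16 + 49 + 1 + 16 + 1
= 83

83


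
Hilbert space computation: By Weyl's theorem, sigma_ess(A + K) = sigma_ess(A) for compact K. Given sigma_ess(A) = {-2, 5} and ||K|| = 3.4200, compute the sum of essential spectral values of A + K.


By Weyl's theorem, the essential spectrum is invariant under compact perturbations.
sigma_ess(A + K) = sigma_ess(A) = {-2, 5}
Sum = -2 + 5 = 3

3


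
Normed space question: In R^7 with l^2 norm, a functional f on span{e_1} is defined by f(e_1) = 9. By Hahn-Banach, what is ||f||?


The norm of f is given by ||f|| = sup_{||x||=1} |f(x)|.
On span{e_1}, ||e_1|| = 1, so ||f|| = |f(e_1)| / ||e_1||
= |9| / 1 = 9.0000

9.0000


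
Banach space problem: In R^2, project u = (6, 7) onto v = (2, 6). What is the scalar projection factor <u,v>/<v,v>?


Computing <u,v> = 6*2 + 7*6 = 54
Computing <v,v> = 2^2 + 6^2 = 40
Projection coefficient = 54/40 = 1.3500

1.3500


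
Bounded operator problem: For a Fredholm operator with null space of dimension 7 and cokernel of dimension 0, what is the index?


The Fredholm index is defined as ind(T) = dim(ker T) - dim(coker T)
= 7 - 0
= 7

7


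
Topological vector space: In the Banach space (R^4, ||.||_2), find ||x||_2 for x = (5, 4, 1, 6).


The l^2 norm = (sum |x_i|^2)^(1/2)
Sum of 2th powers = 25 + 16 + 1 + 36 = 78
||x||_2 = (78)^(1/2) = 8.8318

8.8318


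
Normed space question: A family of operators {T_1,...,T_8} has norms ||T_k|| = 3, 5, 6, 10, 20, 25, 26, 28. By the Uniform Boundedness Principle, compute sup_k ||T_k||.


By the Uniform Boundedness Principle, the supremum of norms is finite.
sup_k ||T_k|| = max(3, 5, 6, 10, 20, 25, 26, 28) = 28

28


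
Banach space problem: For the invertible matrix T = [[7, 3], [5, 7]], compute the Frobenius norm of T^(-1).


det(T) = 7*7 - 3*5 = 34
T^(-1) = (1/34) * [[7, -3], [-5, 7]] = [[0.2059, -0.0882], [-0.1471, 0.2059]]
||T^(-1)||_F^2 = 0.2059^2 + (-0.0882)^2 + (-0.1471)^2 + 0.2059^2 = 0.1142
||T^(-1)||_F = sqrt(0.1142) = 0.3379

0.3379


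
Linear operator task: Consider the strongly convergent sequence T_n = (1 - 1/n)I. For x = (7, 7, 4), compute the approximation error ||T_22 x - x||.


T_22 x - x = (1 - 1/22)x - x = -x/22
||x|| = sqrt(114) = 10.6771
||T_22 x - x|| = ||x||/22 = 10.6771/22 = 0.4853

0.4853


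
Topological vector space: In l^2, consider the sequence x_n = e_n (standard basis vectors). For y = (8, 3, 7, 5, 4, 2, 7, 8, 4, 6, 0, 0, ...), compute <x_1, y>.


x_1 = e_1 is the standard basis vector with 1 in position 1.
<x_1, y> = y_1 = 8
As n -> infinity, <x_n, y> -> 0, confirming weak convergence of (x_n) to 0.

8


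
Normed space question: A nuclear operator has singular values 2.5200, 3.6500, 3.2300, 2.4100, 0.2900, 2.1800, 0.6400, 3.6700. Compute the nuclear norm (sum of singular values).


The nuclear norm is the sum of all singular values.
||T||_1 = 2.5200 + 3.6500 + 3.2300 + 2.4100 + 0.2900 + 2.1800 + 0.6400 + 3.6700
= 18.5900

18.5900


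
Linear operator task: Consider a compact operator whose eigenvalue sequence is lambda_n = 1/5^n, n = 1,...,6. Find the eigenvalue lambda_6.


The eigenvalue formula gives lambda_6 = 1/5^6
= 1/15625
= 6.4000e-05

6.4000e-05


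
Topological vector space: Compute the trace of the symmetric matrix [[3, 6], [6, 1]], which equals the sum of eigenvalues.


For a self-adjoint (symmetric) matrix, the eigenvalues are real.
The sum of eigenvalues equals the trace of the matrix.
trace = 3 + 1 = 4

4


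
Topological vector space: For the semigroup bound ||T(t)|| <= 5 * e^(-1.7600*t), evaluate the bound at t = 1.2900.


||T(1.2900)|| <= 5 * exp(-1.7600 * 1.2900)
= 5 * exp(-2.2704)
= 5 * 0.1033
= 0.5164

0.5164


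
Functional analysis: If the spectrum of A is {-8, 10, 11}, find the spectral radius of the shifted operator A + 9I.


Spectrum of A + 9I = {1, 19, 20}
Spectral radius = max |lambda| over the shifted spectrum
= max(1, 19, 20) = 20

20


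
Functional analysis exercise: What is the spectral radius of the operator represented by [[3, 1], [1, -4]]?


For a 2x2 matrix, eigenvalues satisfy lambda^2 - (trace)*lambda + det = 0
trace = 3 + -4 = -1
det = 3*-4 - 1*1 = -13
discriminant = (-1)^2 - 4*(-13) = 53
spectral radius = max |eigenvalue| = 4.1401

4.1401


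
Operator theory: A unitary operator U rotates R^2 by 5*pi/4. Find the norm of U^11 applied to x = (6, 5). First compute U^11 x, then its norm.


U is a rotation by theta = 5*pi/4
U^11 = rotation by 11*theta = 55*pi/4 = 7*pi/4 (mod 2*pi)
cos(7*pi/4) = 0.7071, sin(7*pi/4) = -0.7071
U^11 x = (0.7071 * 6 - -0.7071 * 5, -0.7071 * 6 + 0.7071 * 5)
= (7.7782, -0.7071)
||U^11 x|| = sqrt(7.7782^2 + (-0.7071)^2) = sqrt(61.0000) = 7.8102

7.8102


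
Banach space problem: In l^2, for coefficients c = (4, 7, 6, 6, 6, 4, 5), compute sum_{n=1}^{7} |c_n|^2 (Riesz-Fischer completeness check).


sum |c_n|^2 = 4^2 + 7^2 + 6^2 + 6^2 + 6^2 + 4^2 + 5^2
= 16 + 49 + 36 + 36 + 36 + 16 + 25
= 214

214


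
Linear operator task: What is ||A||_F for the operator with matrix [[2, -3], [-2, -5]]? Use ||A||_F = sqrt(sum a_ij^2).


||A||_F^2 = sum a_ij^2
= 2^2 + (-3)^2 + (-2)^2 + (-5)^2
= 4 + 9 + 4 + 25 = 42
||A||_F = sqrt(42) = 6.4807

6.4807


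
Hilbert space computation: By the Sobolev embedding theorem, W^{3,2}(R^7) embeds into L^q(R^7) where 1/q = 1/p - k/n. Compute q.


Using the Sobolev embedding formula: 1/q = 1/p - k/n
1/q = 1/2 - 3/7 = 1/14
q = 1/(1/14) = 14

14.0000


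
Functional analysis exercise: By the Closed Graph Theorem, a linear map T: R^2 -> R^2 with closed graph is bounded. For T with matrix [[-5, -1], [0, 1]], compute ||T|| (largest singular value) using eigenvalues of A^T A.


A^T A = [[25, 5], [5, 2]]
trace(A^T A) = 27, det(A^T A) = 25
discriminant = 27^2 - 4*25 = 629
Largest eigenvalue of A^T A = (trace + sqrt(disc))/2 = 26.0399
||T|| = sqrt(26.0399) = 5.1029

5.1029


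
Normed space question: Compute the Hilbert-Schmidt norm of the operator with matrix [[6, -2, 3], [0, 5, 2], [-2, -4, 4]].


The Hilbert-Schmidt norm is sqrt(sum of squares of all entries).
Sum of squares = 6^2 + (-2)^2 + 3^2 + 0^2 + 5^2 + 2^2 + (-2)^2 + (-4)^2 + 4^2
= 36 + 4 + 9 + 0 + 25 + 4 + 4 + 16 + 16 = 114
||T||_HS = sqrt(114) = 10.6771

10.6771


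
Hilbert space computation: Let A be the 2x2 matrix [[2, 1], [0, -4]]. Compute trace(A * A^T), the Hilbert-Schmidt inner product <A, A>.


trace(A * A^T) = sum of squares of all entries
= 2^2 + 1^2 + 0^2 + (-4)^2
= 4 + 1 + 0 + 16
= 21

21


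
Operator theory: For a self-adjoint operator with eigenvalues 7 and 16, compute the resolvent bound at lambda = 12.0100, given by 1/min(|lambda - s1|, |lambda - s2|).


dist(12.0100, {7, 16}) = min(|12.0100 - 7|, |12.0100 - 16|)
= min(5.0100, 3.9900) = 3.9900
Resolvent bound = 1/3.9900 = 0.2506

0.2506


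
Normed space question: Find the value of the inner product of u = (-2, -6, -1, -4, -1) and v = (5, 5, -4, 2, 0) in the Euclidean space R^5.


Computing the standard inner product <u, v> = sum u_i * v_i
= -2*5 + -6*5 + -1*-4 + -4*2 + -1*0
= -10 + -30 + 4 + -8 + 0
= -44

-44


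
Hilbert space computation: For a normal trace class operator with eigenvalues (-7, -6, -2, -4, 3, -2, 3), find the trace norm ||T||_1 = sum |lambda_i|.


For a normal operator, singular values equal |eigenvalues|.
Trace norm = sum |lambda_i| = 7 + 6 + 2 + 4 + 3 + 2 + 3
= 27

27
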